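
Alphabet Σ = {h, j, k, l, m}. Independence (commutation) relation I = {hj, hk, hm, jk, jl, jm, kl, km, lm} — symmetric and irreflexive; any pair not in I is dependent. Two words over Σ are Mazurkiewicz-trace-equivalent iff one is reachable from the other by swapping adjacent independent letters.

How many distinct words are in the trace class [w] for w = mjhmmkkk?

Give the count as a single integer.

#0=m has no predecessor
#1=j has no predecessor
#2=h has no predecessor
#3=m depends on [0:m]
#4=m depends on [3:m]
#5=k has no predecessor
#6=k depends on [5:k]
#7=k depends on [6:k]
sources: [0:m, 1:j, 2:h, 5:k]
N(rest) = Σ N(rest − s) over sources s of rest; N(one piece) = 1:
  size 1 → [1]=1  [2]=1  [4]=1  [7]=1
  size 2 → [1,2]=2  [1,4]=2  [1,7]=2  [2,4]=2  [2,7]=2  [3,4]=1  [4,7]=2  [6,7]=1
  size 3 → [0,3,4]=1  [1,2,4]=6  [1,2,7]=6  [1,3,4]=3  [1,4,7]=6  [1,6,7]=3  [2,3,4]=3  [2,4,7]=6  [2,6,7]=3  [3,4,7]=3  [4,6,7]=3  [5,6,7]=1
  size 4 → [0,1,3,4]=4  [0,2,3,4]=4  [0,3,4,7]=4  [1,2,3,4]=12  [1,2,4,7]=24  [1,2,6,7]=12  [1,3,4,7]=12  [1,4,6,7]=12  [1,5,6,7]=4  [2,3,4,7]=12  [2,4,6,7]=12  [2,5,6,7]=4  [3,4,6,7]=6  [4,5,6,7]=4
  size 5 → [0,1,2,3,4]=20  [0,1,3,4,7]=20  [0,2,3,4,7]=20  [0,3,4,6,7]=10  [1,2,3,4,7]=60  [1,2,4,6,7]=60  [1,2,5,6,7]=20  [1,3,4,6,7]=30  [1,4,5,6,7]=20  [2,3,4,6,7]=30  [2,4,5,6,7]=20  [3,4,5,6,7]=10
  size 6 → [0,1,2,3,4,7]=120  [0,1,3,4,6,7]=60  [0,2,3,4,6,7]=60  [0,3,4,5,6,7]=20  [1,2,3,4,6,7]=180  [1,2,4,5,6,7]=120  [1,3,4,5,6,7]=60  [2,3,4,5,6,7]=60
  first=0(m) contributes 420
  first=1(j) contributes 140
  first=2(h) contributes 140
  first=5(k) contributes 420
|[w]| = 1120

1120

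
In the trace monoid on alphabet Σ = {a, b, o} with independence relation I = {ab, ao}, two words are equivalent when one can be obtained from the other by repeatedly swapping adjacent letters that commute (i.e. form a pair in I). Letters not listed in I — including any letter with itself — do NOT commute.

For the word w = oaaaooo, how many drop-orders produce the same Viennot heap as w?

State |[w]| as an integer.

piece 0:o — minimal
piece 1:a — minimal
piece 2:a rests on {1:a}
piece 3:a rests on {2:a}
piece 4:o rests on {0:o}
piece 5:o rests on {4:o}
piece 6:o rests on {5:o}
minimal pieces: {0:o, 1:a}
ways to finish when only these pieces remain (= sum over removing one remaining piece with nothing left below it):
  1 left: {3}→1  {6}→1
  2 left: {2,3}→1  {3,6}→2  {5,6}→1
  3 left: {1,2,3}→1  {2,3,6}→3  {3,5,6}→3  {4,5,6}→1
  4 left: {0,4,5,6}→1  {1,2,3,6}→4  {2,3,5,6}→6  {3,4,5,6}→4
  5 left: {0,3,4,5,6}→5  {1,2,3,5,6}→10  {2,3,4,5,6}→10
  placing 0:o first → 20 extensions
  placing 1:a first → 15 extensions
total linear extensions = 35

35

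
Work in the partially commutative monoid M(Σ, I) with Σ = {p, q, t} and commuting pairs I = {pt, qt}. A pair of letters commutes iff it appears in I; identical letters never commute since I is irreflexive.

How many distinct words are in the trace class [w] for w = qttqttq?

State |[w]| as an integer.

0(q) covers ∅
1(t) covers ∅
2(t) covers 1:t
3(q) covers 0:q
4(t) covers 2:t
5(t) covers 4:t
6(q) covers 3:q
floor of heap: 0:q, 1:t
completions by unplaced set U, small U first (add the entries for U minus each lowest piece of U):
  |U|=1: {5}:1  {6}:1
  |U|=2: {3,6}:1  {4,5}:1  {5,6}:2
  |U|=3: {0,3,6}:1  {2,4,5}:1  {3,5,6}:3  {4,5,6}:3
  |U|=4: {0,3,5,6}:4  {1,2,4,5}:1  {2,4,5,6}:4  {3,4,5,6}:6
  |U|=5: {0,3,4,5,6}:10  {1,2,4,5,6}:5  {2,3,4,5,6}:10
  start at 0(q): 15
  start at 1(t): 20
sum over floor = 35

35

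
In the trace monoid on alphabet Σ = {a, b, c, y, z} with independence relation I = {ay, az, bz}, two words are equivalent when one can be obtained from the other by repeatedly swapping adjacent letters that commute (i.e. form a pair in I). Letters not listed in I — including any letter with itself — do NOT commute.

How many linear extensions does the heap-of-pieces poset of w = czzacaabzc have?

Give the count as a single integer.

0(c) covers ∅
1(z) covers 0:c
2(z) covers 1:z
3(a) covers 0:c
4(c) covers 2:z, 3:a
5(a) covers 4:c
6(a) covers 5:a
7(b) covers 6:a
8(z) covers 4:c
9(c) covers 7:b, 8:z
floor of heap: 0:c
completions by unplaced set U, small U first (add the entries for U minus each lowest piece of U):
  |U|=1: {9}:1
  |U|=2: {7,9}:1  {8,9}:1
  |U|=3: {6,7,9}:1  {7,8,9}:2
  |U|=4: {5,6,7,9}:1  {6,7,8,9}:3
  |U|=5: {5,6,7,8,9}:4
  |U|=6: {4,5,6,7,8,9}:4
  |U|=7: {2,4,5,6,7,8,9}:4  {3,4,5,6,7,8,9}:4
  |U|=8: {1,2,4,5,6,7,8,9}:4  {2,3,4,5,6,7,8,9}:8
  start at 0(c): 12

12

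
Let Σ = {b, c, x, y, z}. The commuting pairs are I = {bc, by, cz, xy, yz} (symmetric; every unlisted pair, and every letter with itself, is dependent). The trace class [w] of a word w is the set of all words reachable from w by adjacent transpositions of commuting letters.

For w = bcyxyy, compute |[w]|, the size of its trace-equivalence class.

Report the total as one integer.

14

piece 0:b — minimal
piece 1:c — minimal
piece 2:y rests on {1:c}
piece 3:x rests on {0:b, 1:c}
piece 4:y rests on {2:y}
piece 5:y rests on {4:y}
minimal pieces: {0:b, 1:c}
ways to finish when only these pieces remain (= sum over removing one remaining piece with nothing left below it):
  1 left: {3}→1  {5}→1
  2 left: {0,3}→1  {3,5}→2  {4,5}→1
  3 left: {0,3,5}→3  {2,4,5}→1  {3,4,5}→3
  4 left: {0,3,4,5}→6  {2,3,4,5}→4
  placing 0:b first → 4 extensions
  placing 1:c first → 10 extensions
total linear extensions = 14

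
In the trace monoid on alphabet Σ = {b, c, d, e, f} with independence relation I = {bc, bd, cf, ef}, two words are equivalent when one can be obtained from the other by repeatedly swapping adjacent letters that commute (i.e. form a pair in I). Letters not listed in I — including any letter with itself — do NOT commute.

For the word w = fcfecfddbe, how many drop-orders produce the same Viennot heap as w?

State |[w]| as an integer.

#0=f has no predecessor
#1=c has no predecessor
#2=f depends on [0:f]
#3=e depends on [1:c]
#4=c depends on [3:e]
#5=f depends on [2:f]
#6=d depends on [4:c, 5:f]
#7=d depends on [6:d]
#8=b depends on [3:e, 5:f]
#9=e depends on [7:d, 8:b]
sources: [0:f, 1:c]
N(rest) = Σ N(rest − s) over sources s of rest; N(one piece) = 1:
  size 1 → [9]=1
  size 2 → [7,9]=1  [8,9]=1
  size 3 → [6,7,9]=1  [7,8,9]=2
  size 4 → [4,6,7,9]=1  [6,7,8,9]=3
  size 5 → [4,6,7,8,9]=4  [5,6,7,8,9]=3
  size 6 → [2,5,6,7,8,9]=3  [3,4,6,7,8,9]=4  [4,5,6,7,8,9]=7
  size 7 → [0,2,5,6,7,8,9]=3  [1,3,4,6,7,8,9]=4  [2,4,5,6,7,8,9]=10  [3,4,5,6,7,8,9]=11
  size 8 → [0,2,4,5,6,7,8,9]=13  [1,3,4,5,6,7,8,9]=15  [2,3,4,5,6,7,8,9]=21
  first=0(f) contributes 36
  first=1(c) contributes 34
|[w]| = 70

70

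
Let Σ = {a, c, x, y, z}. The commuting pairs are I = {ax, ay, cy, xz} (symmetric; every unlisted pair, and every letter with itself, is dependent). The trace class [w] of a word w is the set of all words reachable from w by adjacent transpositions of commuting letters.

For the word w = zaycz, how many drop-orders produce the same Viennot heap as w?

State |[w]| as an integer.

piece 0:z — minimal
piece 1:a rests on {0:z}
piece 2:y rests on {0:z}
piece 3:c rests on {1:a}
piece 4:z rests on {2:y, 3:c}
minimal pieces: {0:z}
ways to finish when only these pieces remain (= sum over removing one remaining piece with nothing left below it):
  1 left: {4}→1
  2 left: {2,4}→1  {3,4}→1
  3 left: {1,3,4}→1  {2,3,4}→2
  placing 0:z first → 3 extensions

3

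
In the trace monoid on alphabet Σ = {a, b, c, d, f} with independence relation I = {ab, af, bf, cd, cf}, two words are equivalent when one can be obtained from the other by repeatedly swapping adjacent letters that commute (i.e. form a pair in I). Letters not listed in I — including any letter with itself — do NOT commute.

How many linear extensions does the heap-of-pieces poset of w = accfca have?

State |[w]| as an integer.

6

piece 0:a — minimal
piece 1:c rests on {0:a}
piece 2:c rests on {1:c}
piece 3:f — minimal
piece 4:c rests on {2:c}
piece 5:a rests on {4:c}
minimal pieces: {0:a, 3:f}
ways to finish when only these pieces remain (= sum over removing one remaining piece with nothing left below it):
  1 left: {3}→1  {5}→1
  2 left: {3,5}→2  {4,5}→1
  3 left: {2,4,5}→1  {3,4,5}→3
  4 left: {1,2,4,5}→1  {2,3,4,5}→4
  placing 0:a first → 5 extensions
  placing 3:f first → 1 extensions
total linear extensions = 6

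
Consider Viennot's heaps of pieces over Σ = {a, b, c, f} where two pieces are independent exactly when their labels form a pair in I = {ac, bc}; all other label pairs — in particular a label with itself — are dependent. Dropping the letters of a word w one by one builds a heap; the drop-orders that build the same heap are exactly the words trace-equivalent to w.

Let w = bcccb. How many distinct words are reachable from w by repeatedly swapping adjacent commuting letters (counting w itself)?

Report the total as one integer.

10

0(b) covers ∅
1(c) covers ∅
2(c) covers 1:c
3(c) covers 2:c
4(b) covers 0:b
floor of heap: 0:b, 1:c
completions by unplaced set U, small U first (add the entries for U minus each lowest piece of U):
  |U|=1: {3}:1  {4}:1
  |U|=2: {0,4}:1  {2,3}:1  {3,4}:2
  |U|=3: {0,3,4}:3  {1,2,3}:1  {2,3,4}:3
  start at 0(b): 4
  start at 1(c): 6
sum over floor = 10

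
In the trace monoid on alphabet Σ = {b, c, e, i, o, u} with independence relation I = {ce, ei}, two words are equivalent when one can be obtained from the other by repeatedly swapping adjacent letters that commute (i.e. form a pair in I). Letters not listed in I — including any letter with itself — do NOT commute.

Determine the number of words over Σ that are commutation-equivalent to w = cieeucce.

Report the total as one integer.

18

#0=c has no predecessor
#1=i depends on [0:c]
#2=e has no predecessor
#3=e depends on [2:e]
#4=u depends on [1:i, 3:e]
#5=c depends on [4:u]
#6=c depends on [5:c]
#7=e depends on [4:u]
sources: [0:c, 2:e]
N(rest) = Σ N(rest − s) over sources s of rest; N(one piece) = 1:
  size 1 → [6]=1  [7]=1
  size 2 → [5,6]=1  [6,7]=2
  size 3 → [5,6,7]=3
  size 4 → [4,5,6,7]=3
  size 5 → [1,4,5,6,7]=3  [3,4,5,6,7]=3
  size 6 → [0,1,4,5,6,7]=3  [1,3,4,5,6,7]=6  [2,3,4,5,6,7]=3
  first=0(c) contributes 9
  first=2(e) contributes 9
|[w]| = 18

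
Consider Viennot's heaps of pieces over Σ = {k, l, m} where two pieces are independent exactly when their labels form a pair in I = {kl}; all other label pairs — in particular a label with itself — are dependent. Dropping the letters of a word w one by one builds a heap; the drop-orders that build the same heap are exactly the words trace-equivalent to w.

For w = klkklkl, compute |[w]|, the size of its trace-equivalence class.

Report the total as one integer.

drop 0:k onto floor
drop 1:l onto floor
drop 2:k onto {0:k}
drop 3:k onto {2:k}
drop 4:l onto {1:l}
drop 5:k onto {3:k}
drop 6:l onto {4:l}
ground layer = {0:k, 1:l}
drop-orders for the pieces not yet dropped (sum over which currently-grounded one goes next):
  1 to go: {5} 1  {6} 1
  2 to go: {3,5} 1  {4,6} 1  {5,6} 2
  3 to go: {1,4,6} 1  {2,3,5} 1  {3,5,6} 3  {4,5,6} 3
  4 to go: {0,2,3,5} 1  {1,4,5,6} 4  {2,3,5,6} 4  {3,4,5,6} 6
  5 to go: {0,2,3,5,6} 5  {1,3,4,5,6} 10  {2,3,4,5,6} 10
  if 0:k drops first: 20 orders
  if 1:l drops first: 15 orders
heap linearizations: 35

35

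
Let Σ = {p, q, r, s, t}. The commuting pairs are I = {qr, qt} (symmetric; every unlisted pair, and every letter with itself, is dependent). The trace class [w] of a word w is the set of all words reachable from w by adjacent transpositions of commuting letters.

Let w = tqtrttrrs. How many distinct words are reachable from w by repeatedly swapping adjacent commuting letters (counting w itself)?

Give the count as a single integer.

8

#0=t has no predecessor
#1=q has no predecessor
#2=t depends on [0:t]
#3=r depends on [2:t]
#4=t depends on [3:r]
#5=t depends on [4:t]
#6=r depends on [5:t]
#7=r depends on [6:r]
#8=s depends on [1:q, 7:r]
sources: [0:t, 1:q]
N(rest) = Σ N(rest − s) over sources s of rest; N(one piece) = 1:
  size 1 → [8]=1
  size 2 → [1,8]=1  [7,8]=1
  size 3 → [1,7,8]=2  [6,7,8]=1
  size 4 → [1,6,7,8]=3  [5,6,7,8]=1
  size 5 → [1,5,6,7,8]=4  [4,5,6,7,8]=1
  size 6 → [1,4,5,6,7,8]=5  [3,4,5,6,7,8]=1
  size 7 → [1,3,4,5,6,7,8]=6  [2,3,4,5,6,7,8]=1
  first=0(t) contributes 7
  first=1(q) contributes 1
|[w]| = 8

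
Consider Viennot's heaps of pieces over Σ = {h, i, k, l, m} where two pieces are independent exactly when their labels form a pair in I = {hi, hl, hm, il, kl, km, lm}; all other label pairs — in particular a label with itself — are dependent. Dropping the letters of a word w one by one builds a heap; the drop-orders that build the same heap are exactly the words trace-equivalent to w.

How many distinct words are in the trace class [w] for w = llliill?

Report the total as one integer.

21

0(l) covers ∅
1(l) covers 0:l
2(l) covers 1:l
3(i) covers ∅
4(i) covers 3:i
5(l) covers 2:l
6(l) covers 5:l
floor of heap: 0:l, 3:i
completions by unplaced set U, small U first (add the entries for U minus each lowest piece of U):
  |U|=1: {4}:1  {6}:1
  |U|=2: {3,4}:1  {4,6}:2  {5,6}:1
  |U|=3: {2,5,6}:1  {3,4,6}:3  {4,5,6}:3
  |U|=4: {1,2,5,6}:1  {2,4,5,6}:4  {3,4,5,6}:6
  |U|=5: {0,1,2,5,6}:1  {1,2,4,5,6}:5  {2,3,4,5,6}:10
  start at 0(l): 15
  start at 3(i): 6
sum over floor = 21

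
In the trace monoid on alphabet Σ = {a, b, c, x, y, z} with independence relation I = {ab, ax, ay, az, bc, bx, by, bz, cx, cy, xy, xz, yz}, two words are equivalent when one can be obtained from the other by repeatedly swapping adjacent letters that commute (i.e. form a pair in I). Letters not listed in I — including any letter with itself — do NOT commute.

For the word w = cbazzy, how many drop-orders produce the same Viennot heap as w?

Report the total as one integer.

drop 0:c onto floor
drop 1:b onto floor
drop 2:a onto {0:c}
drop 3:z onto {0:c}
drop 4:z onto {3:z}
drop 5:y onto floor
ground layer = {0:c, 1:b, 5:y}
drop-orders for the pieces not yet dropped (sum over which currently-grounded one goes next):
  1 to go: {1} 1  {2} 1  {4} 1  {5} 1
  2 to go: {1,2} 2  {1,4} 2  {1,5} 2  {2,4} 2  {2,5} 2  {3,4} 1  {4,5} 2
  3 to go: {1,2,4} 6  {1,2,5} 6  {1,3,4} 3  {1,4,5} 6  {2,3,4} 3  {2,4,5} 6  {3,4,5} 3
  4 to go: {0,2,3,4} 3  {1,2,3,4} 12  {1,2,4,5} 24  {1,3,4,5} 12  {2,3,4,5} 12
  if 0:c drops first: 60 orders
  if 1:b drops first: 15 orders
  if 5:y drops first: 15 orders
heap linearizations: 90

90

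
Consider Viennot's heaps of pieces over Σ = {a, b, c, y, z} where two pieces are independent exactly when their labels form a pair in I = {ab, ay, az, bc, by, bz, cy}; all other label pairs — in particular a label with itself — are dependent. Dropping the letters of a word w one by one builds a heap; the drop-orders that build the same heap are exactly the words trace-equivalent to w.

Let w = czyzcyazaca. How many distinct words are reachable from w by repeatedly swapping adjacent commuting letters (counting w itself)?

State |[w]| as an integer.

9

#0=c has no predecessor
#1=z depends on [0:c]
#2=y depends on [1:z]
#3=z depends on [2:y]
#4=c depends on [3:z]
#5=y depends on [3:z]
#6=a depends on [4:c]
#7=z depends on [4:c, 5:y]
#8=a depends on [6:a]
#9=c depends on [7:z, 8:a]
#10=a depends on [9:c]
sources: [0:c]
N(rest) = Σ N(rest − s) over sources s of rest; N(one piece) = 1:
  size 1 → [10]=1
  size 2 → [9,10]=1
  size 3 → [7,9,10]=1  [8,9,10]=1
  size 4 → [5,7,9,10]=1  [6,8,9,10]=1  [7,8,9,10]=2
  size 5 → [5,7,8,9,10]=3  [6,7,8,9,10]=3
  size 6 → [4,6,7,8,9,10]=3  [5,6,7,8,9,10]=6
  size 7 → [4,5,6,7,8,9,10]=9
  size 8 → [3,4,5,6,7,8,9,10]=9
  size 9 → [2,3,4,5,6,7,8,9,10]=9
  first=0(c) contributes 9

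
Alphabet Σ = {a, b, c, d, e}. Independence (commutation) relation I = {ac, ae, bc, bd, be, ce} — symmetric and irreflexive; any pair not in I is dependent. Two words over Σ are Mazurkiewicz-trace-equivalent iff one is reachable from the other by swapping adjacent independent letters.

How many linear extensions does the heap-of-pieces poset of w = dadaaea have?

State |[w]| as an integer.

piece 0:d — minimal
piece 1:a rests on {0:d}
piece 2:d rests on {1:a}
piece 3:a rests on {2:d}
piece 4:a rests on {3:a}
piece 5:e rests on {2:d}
piece 6:a rests on {4:a}
minimal pieces: {0:d}
ways to finish when only these pieces remain (= sum over removing one remaining piece with nothing left below it):
  1 left: {5}→1  {6}→1
  2 left: {4,6}→1  {5,6}→2
  3 left: {3,4,6}→1  {4,5,6}→3
  4 left: {3,4,5,6}→4
  5 left: {2,3,4,5,6}→4
  placing 0:d first → 4 extensions

4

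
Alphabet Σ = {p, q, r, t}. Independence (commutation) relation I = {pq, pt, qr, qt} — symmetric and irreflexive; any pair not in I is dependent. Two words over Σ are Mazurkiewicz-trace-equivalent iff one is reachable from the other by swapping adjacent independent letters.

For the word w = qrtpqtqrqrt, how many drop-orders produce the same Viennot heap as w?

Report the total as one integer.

990

#0=q has no predecessor
#1=r has no predecessor
#2=t depends on [1:r]
#3=p depends on [1:r]
#4=q depends on [0:q]
#5=t depends on [2:t]
#6=q depends on [4:q]
#7=r depends on [3:p, 5:t]
#8=q depends on [6:q]
#9=r depends on [7:r]
#10=t depends on [9:r]
sources: [0:q, 1:r]
N(rest) = Σ N(rest − s) over sources s of rest; N(one piece) = 1:
  size 1 → [8]=1  [10]=1
  size 2 → [6,8]=1  [8,10]=2  [9,10]=1
  size 3 → [4,6,8]=1  [6,8,10]=3  [7,9,10]=1  [8,9,10]=3
  size 4 → [0,4,6,8]=1  [3,7,9,10]=1  [4,6,8,10]=4  [5,7,9,10]=1  [6,8,9,10]=6  [7,8,9,10]=4
  size 5 → [0,4,6,8,10]=5  [2,5,7,9,10]=1  [3,5,7,9,10]=2  [3,7,8,9,10]=5  [4,6,8,9,10]=10  [5,7,8,9,10]=5  [6,7,8,9,10]=10
  size 6 → [0,4,6,8,9,10]=15  [2,3,5,7,9,10]=3  [2,5,7,8,9,10]=6  [3,5,7,8,9,10]=12  [3,6,7,8,9,10]=15  [4,6,7,8,9,10]=20  [5,6,7,8,9,10]=15
  size 7 → [0,4,6,7,8,9,10]=35  [1,2,3,5,7,9,10]=3  [2,3,5,7,8,9,10]=21  [2,5,6,7,8,9,10]=21  [3,4,6,7,8,9,10]=35  [3,5,6,7,8,9,10]=42  [4,5,6,7,8,9,10]=35
  size 8 → [0,3,4,6,7,8,9,10]=70  [0,4,5,6,7,8,9,10]=70  [1,2,3,5,7,8,9,10]=24  [2,3,5,6,7,8,9,10]=84  [2,4,5,6,7,8,9,10]=56  [3,4,5,6,7,8,9,10]=112
  size 9 → [0,2,4,5,6,7,8,9,10]=126  [0,3,4,5,6,7,8,9,10]=252  [1,2,3,5,6,7,8,9,10]=108  [2,3,4,5,6,7,8,9,10]=252
  first=0(q) contributes 360
  first=1(r) contributes 630
|[w]| = 990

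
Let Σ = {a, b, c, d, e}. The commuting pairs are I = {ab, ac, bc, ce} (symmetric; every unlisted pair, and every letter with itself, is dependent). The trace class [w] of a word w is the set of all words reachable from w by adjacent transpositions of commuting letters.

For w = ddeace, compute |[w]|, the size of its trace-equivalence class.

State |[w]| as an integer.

4

drop 0:d onto floor
drop 1:d onto {0:d}
drop 2:e onto {1:d}
drop 3:a onto {2:e}
drop 4:c onto {1:d}
drop 5:e onto {3:a}
ground layer = {0:d}
drop-orders for the pieces not yet dropped (sum over which currently-grounded one goes next):
  1 to go: {4} 1  {5} 1
  2 to go: {3,5} 1  {4,5} 2
  3 to go: {2,3,5} 1  {3,4,5} 3
  4 to go: {2,3,4,5} 4
  if 0:d drops first: 4 orders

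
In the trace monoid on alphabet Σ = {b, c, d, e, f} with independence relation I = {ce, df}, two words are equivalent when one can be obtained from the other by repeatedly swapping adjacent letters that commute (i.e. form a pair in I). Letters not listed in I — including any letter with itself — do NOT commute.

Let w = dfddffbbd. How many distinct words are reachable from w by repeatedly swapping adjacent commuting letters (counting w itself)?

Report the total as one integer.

20

piece 0:d — minimal
piece 1:f — minimal
piece 2:d rests on {0:d}
piece 3:d rests on {2:d}
piece 4:f rests on {1:f}
piece 5:f rests on {4:f}
piece 6:b rests on {3:d, 5:f}
piece 7:b rests on {6:b}
piece 8:d rests on {7:b}
minimal pieces: {0:d, 1:f}
ways to finish when only these pieces remain (= sum over removing one remaining piece with nothing left below it):
  1 left: {8}→1
  2 left: {7,8}→1
  3 left: {6,7,8}→1
  4 left: {3,6,7,8}→1  {5,6,7,8}→1
  5 left: {2,3,6,7,8}→1  {3,5,6,7,8}→2  {4,5,6,7,8}→1
  6 left: {0,2,3,6,7,8}→1  {1,4,5,6,7,8}→1  {2,3,5,6,7,8}→3  {3,4,5,6,7,8}→3
  7 left: {0,2,3,5,6,7,8}→4  {1,3,4,5,6,7,8}→4  {2,3,4,5,6,7,8}→6
  placing 0:d first → 10 extensions
  placing 1:f first → 10 extensions
total linear extensions = 20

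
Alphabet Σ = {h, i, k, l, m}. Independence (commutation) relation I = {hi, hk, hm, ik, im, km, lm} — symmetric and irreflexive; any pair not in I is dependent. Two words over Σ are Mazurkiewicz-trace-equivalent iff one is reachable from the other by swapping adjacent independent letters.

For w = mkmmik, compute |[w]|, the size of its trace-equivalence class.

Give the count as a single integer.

0(m) covers ∅
1(k) covers ∅
2(m) covers 0:m
3(m) covers 2:m
4(i) covers ∅
5(k) covers 1:k
floor of heap: 0:m, 1:k, 4:i
completions by unplaced set U, small U first (add the entries for U minus each lowest piece of U):
  |U|=1: {3}:1  {4}:1  {5}:1
  |U|=2: {1,5}:1  {2,3}:1  {3,4}:2  {3,5}:2  {4,5}:2
  |U|=3: {0,2,3}:1  {1,3,5}:3  {1,4,5}:3  {2,3,4}:3  {2,3,5}:3  {3,4,5}:6
  |U|=4: {0,2,3,4}:4  {0,2,3,5}:4  {1,2,3,5}:6  {1,3,4,5}:12  {2,3,4,5}:12
  start at 0(m): 30
  start at 1(k): 20
  start at 4(i): 10
sum over floor = 60

60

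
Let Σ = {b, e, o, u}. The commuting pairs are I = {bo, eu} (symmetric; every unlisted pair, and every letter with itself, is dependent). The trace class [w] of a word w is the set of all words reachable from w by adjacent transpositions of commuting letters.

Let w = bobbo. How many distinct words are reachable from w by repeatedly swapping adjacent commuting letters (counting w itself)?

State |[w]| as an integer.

10

drop 0:b onto floor
drop 1:o onto floor
drop 2:b onto {0:b}
drop 3:b onto {2:b}
drop 4:o onto {1:o}
ground layer = {0:b, 1:o}
drop-orders for the pieces not yet dropped (sum over which currently-grounded one goes next):
  1 to go: {3} 1  {4} 1
  2 to go: {1,4} 1  {2,3} 1  {3,4} 2
  3 to go: {0,2,3} 1  {1,3,4} 3  {2,3,4} 3
  if 0:b drops first: 6 orders
  if 1:o drops first: 4 orders
heap linearizations: 10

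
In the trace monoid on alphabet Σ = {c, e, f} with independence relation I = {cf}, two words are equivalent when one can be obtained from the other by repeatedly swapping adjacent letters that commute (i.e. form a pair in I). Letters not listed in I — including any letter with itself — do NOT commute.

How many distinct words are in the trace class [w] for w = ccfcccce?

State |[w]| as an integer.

piece 0:c — minimal
piece 1:c rests on {0:c}
piece 2:f — minimal
piece 3:c rests on {1:c}
piece 4:c rests on {3:c}
piece 5:c rests on {4:c}
piece 6:c rests on {5:c}
piece 7:e rests on {2:f, 6:c}
minimal pieces: {0:c, 2:f}
ways to finish when only these pieces remain (= sum over removing one remaining piece with nothing left below it):
  1 left: {7}→1
  2 left: {2,7}→1  {6,7}→1
  3 left: {2,6,7}→2  {5,6,7}→1
  4 left: {2,5,6,7}→3  {4,5,6,7}→1
  5 left: {2,4,5,6,7}→4  {3,4,5,6,7}→1
  6 left: {1,3,4,5,6,7}→1  {2,3,4,5,6,7}→5
  placing 0:c first → 6 extensions
  placing 2:f first → 1 extensions
total linear extensions = 7

7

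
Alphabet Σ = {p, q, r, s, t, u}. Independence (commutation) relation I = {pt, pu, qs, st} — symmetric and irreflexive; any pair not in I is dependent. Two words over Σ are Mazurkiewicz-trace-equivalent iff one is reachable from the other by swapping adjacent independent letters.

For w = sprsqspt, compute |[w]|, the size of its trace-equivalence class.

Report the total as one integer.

piece 0:s — minimal
piece 1:p rests on {0:s}
piece 2:r rests on {1:p}
piece 3:s rests on {2:r}
piece 4:q rests on {2:r}
piece 5:s rests on {3:s}
piece 6:p rests on {4:q, 5:s}
piece 7:t rests on {4:q}
minimal pieces: {0:s}
ways to finish when only these pieces remain (= sum over removing one remaining piece with nothing left below it):
  1 left: {6}→1  {7}→1
  2 left: {5,6}→1  {6,7}→2
  3 left: {3,5,6}→1  {4,6,7}→2  {5,6,7}→3
  4 left: {3,5,6,7}→4  {4,5,6,7}→5
  5 left: {3,4,5,6,7}→9
  6 left: {2,3,4,5,6,7}→9
  placing 0:s first → 9 extensions

9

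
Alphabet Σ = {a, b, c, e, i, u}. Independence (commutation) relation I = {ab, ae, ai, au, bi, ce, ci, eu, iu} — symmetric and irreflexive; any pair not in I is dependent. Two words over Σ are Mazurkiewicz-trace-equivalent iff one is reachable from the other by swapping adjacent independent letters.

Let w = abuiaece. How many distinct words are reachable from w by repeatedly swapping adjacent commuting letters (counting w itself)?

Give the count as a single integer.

258

piece 0:a — minimal
piece 1:b — minimal
piece 2:u rests on {1:b}
piece 3:i — minimal
piece 4:a rests on {0:a}
piece 5:e rests on {1:b, 3:i}
piece 6:c rests on {2:u, 4:a}
piece 7:e rests on {5:e}
minimal pieces: {0:a, 1:b, 3:i}
ways to finish when only these pieces remain (= sum over removing one remaining piece with nothing left below it):
  1 left: {6}→1  {7}→1
  2 left: {2,6}→1  {4,6}→1  {5,7}→1  {6,7}→2
  3 left: {0,4,6}→1  {2,4,6}→2  {2,6,7}→3  {3,5,7}→1  {4,6,7}→3  {5,6,7}→3
  4 left: {0,2,4,6}→3  {0,4,6,7}→4  {2,4,6,7}→8  {2,5,6,7}→6  {3,5,6,7}→4  {4,5,6,7}→6
  5 left: {0,2,4,6,7}→15  {0,4,5,6,7}→10  {1,2,5,6,7}→6  {2,3,5,6,7}→10  {2,4,5,6,7}→20  {3,4,5,6,7}→10
  6 left: {0,2,4,5,6,7}→45  {0,3,4,5,6,7}→20  {1,2,3,5,6,7}→16  {1,2,4,5,6,7}→26  {2,3,4,5,6,7}→40
  placing 0:a first → 82 extensions
  placing 1:b first → 105 extensions
  placing 3:i first → 71 extensions
total linear extensions = 258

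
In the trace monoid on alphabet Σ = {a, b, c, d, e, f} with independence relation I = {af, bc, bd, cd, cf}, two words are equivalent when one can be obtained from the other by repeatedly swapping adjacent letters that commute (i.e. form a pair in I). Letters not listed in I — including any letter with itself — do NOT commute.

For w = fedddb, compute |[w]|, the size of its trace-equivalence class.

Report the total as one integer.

4

#0=f has no predecessor
#1=e depends on [0:f]
#2=d depends on [1:e]
#3=d depends on [2:d]
#4=d depends on [3:d]
#5=b depends on [1:e]
sources: [0:f]
N(rest) = Σ N(rest − s) over sources s of rest; N(one piece) = 1:
  size 1 → [4]=1  [5]=1
  size 2 → [3,4]=1  [4,5]=2
  size 3 → [2,3,4]=1  [3,4,5]=3
  size 4 → [2,3,4,5]=4
  first=0(f) contributes 4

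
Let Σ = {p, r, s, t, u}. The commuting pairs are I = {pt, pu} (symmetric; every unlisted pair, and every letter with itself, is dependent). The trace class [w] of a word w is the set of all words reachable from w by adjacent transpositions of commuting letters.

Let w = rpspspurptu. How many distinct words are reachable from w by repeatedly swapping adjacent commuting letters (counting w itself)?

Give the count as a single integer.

6

0(r) covers ∅
1(p) covers 0:r
2(s) covers 1:p
3(p) covers 2:s
4(s) covers 3:p
5(p) covers 4:s
6(u) covers 4:s
7(r) covers 5:p, 6:u
8(p) covers 7:r
9(t) covers 7:r
10(u) covers 9:t
floor of heap: 0:r
completions by unplaced set U, small U first (add the entries for U minus each lowest piece of U):
  |U|=1: {8}:1  {10}:1
  |U|=2: {8,10}:2  {9,10}:1
  |U|=3: {8,9,10}:3
  |U|=4: {7,8,9,10}:3
  |U|=5: {5,7,8,9,10}:3  {6,7,8,9,10}:3
  |U|=6: {5,6,7,8,9,10}:6
  |U|=7: {4,5,6,7,8,9,10}:6
  |U|=8: {3,4,5,6,7,8,9,10}:6
  |U|=9: {2,3,4,5,6,7,8,9,10}:6
  start at 0(r): 6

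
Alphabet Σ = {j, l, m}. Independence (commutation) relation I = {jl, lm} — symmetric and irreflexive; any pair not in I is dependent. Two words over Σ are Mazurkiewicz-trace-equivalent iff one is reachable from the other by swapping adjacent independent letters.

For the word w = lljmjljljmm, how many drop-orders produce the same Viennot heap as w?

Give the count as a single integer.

drop 0:l onto floor
drop 1:l onto {0:l}
drop 2:j onto floor
drop 3:m onto {2:j}
drop 4:j onto {3:m}
drop 5:l onto {1:l}
drop 6:j onto {4:j}
drop 7:l onto {5:l}
drop 8:j onto {6:j}
drop 9:m onto {8:j}
drop 10:m onto {9:m}
ground layer = {0:l, 2:j}
drop-orders for the pieces not yet dropped (sum over which currently-grounded one goes next):
  1 to go: {7} 1  {10} 1
  2 to go: {5,7} 1  {7,10} 2  {9,10} 1
  3 to go: {1,5,7} 1  {5,7,10} 3  {7,9,10} 3  {8,9,10} 1
  4 to go: {0,1,5,7} 1  {1,5,7,10} 4  {5,7,9,10} 6  {6,8,9,10} 1  {7,8,9,10} 4
  5 to go: {0,1,5,7,10} 5  {1,5,7,9,10} 10  {4,6,8,9,10} 1  {5,7,8,9,10} 10  {6,7,8,9,10} 5
  6 to go: {0,1,5,7,9,10} 15  {1,5,7,8,9,10} 20  {3,4,6,8,9,10} 1  {4,6,7,8,9,10} 6  {5,6,7,8,9,10} 15
  7 to go: {0,1,5,7,8,9,10} 35  {1,5,6,7,8,9,10} 35  {2,3,4,6,8,9,10} 1  {3,4,6,7,8,9,10} 7  {4,5,6,7,8,9,10} 21
  8 to go: {0,1,5,6,7,8,9,10} 70  {1,4,5,6,7,8,9,10} 56  {2,3,4,6,7,8,9,10} 8  {3,4,5,6,7,8,9,10} 28
  9 to go: {0,1,4,5,6,7,8,9,10} 126  {1,3,4,5,6,7,8,9,10} 84  {2,3,4,5,6,7,8,9,10} 36
  if 0:l drops first: 120 orders
  if 2:j drops first: 210 orders
heap linearizations: 330

330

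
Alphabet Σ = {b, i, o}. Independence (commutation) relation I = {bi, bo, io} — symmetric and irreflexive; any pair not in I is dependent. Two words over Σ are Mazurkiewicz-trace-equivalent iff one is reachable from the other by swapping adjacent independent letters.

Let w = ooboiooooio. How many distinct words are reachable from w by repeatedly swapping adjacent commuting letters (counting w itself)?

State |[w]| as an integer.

#0=o has no predecessor
#1=o depends on [0:o]
#2=b has no predecessor
#3=o depends on [1:o]
#4=i has no predecessor
#5=o depends on [3:o]
#6=o depends on [5:o]
#7=o depends on [6:o]
#8=o depends on [7:o]
#9=i depends on [4:i]
#10=o depends on [8:o]
sources: [0:o, 2:b, 4:i]
N(rest) = Σ N(rest − s) over sources s of rest; N(one piece) = 1:
  size 1 → [2]=1  [9]=1  [10]=1
  size 2 → [2,9]=2  [2,10]=2  [4,9]=1  [8,10]=1  [9,10]=2
  size 3 → [2,4,9]=3  [2,8,10]=3  [2,9,10]=6  [4,9,10]=3  [7,8,10]=1  [8,9,10]=3
  size 4 → [2,4,9,10]=12  [2,7,8,10]=4  [2,8,9,10]=12  [4,8,9,10]=6  [6,7,8,10]=1  [7,8,9,10]=4
  size 5 → [2,4,8,9,10]=30  [2,6,7,8,10]=5  [2,7,8,9,10]=20  [4,7,8,9,10]=10  [5,6,7,8,10]=1  [6,7,8,9,10]=5
  size 6 → [2,4,7,8,9,10]=60  [2,5,6,7,8,10]=6  [2,6,7,8,9,10]=30  [3,5,6,7,8,10]=1  [4,6,7,8,9,10]=15  [5,6,7,8,9,10]=6
  size 7 → [1,3,5,6,7,8,10]=1  [2,3,5,6,7,8,10]=7  [2,4,6,7,8,9,10]=105  [2,5,6,7,8,9,10]=42  [3,5,6,7,8,9,10]=7  [4,5,6,7,8,9,10]=21
  size 8 → [0,1,3,5,6,7,8,10]=1  [1,2,3,5,6,7,8,10]=8  [1,3,5,6,7,8,9,10]=8  [2,3,5,6,7,8,9,10]=56  [2,4,5,6,7,8,9,10]=168  [3,4,5,6,7,8,9,10]=28
  size 9 → [0,1,2,3,5,6,7,8,10]=9  [0,1,3,5,6,7,8,9,10]=9  [1,2,3,5,6,7,8,9,10]=72  [1,3,4,5,6,7,8,9,10]=36  [2,3,4,5,6,7,8,9,10]=252
  first=0(o) contributes 360
  first=2(b) contributes 45
  first=4(i) contributes 90
|[w]| = 495

495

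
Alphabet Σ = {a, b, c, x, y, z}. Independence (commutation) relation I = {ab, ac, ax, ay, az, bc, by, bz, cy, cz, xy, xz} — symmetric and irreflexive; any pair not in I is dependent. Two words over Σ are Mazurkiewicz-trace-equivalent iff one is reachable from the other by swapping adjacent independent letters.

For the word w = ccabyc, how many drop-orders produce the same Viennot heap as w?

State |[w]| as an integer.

120

#0=c has no predecessor
#1=c depends on [0:c]
#2=a has no predecessor
#3=b has no predecessor
#4=y has no predecessor
#5=c depends on [1:c]
sources: [0:c, 2:a, 3:b, 4:y]
N(rest) = Σ N(rest − s) over sources s of rest; N(one piece) = 1:
  size 1 → [2]=1  [3]=1  [4]=1  [5]=1
  size 2 → [1,5]=1  [2,3]=2  [2,4]=2  [2,5]=2  [3,4]=2  [3,5]=2  [4,5]=2
  size 3 → [0,1,5]=1  [1,2,5]=3  [1,3,5]=3  [1,4,5]=3  [2,3,4]=6  [2,3,5]=6  [2,4,5]=6  [3,4,5]=6
  size 4 → [0,1,2,5]=4  [0,1,3,5]=4  [0,1,4,5]=4  [1,2,3,5]=12  [1,2,4,5]=12  [1,3,4,5]=12  [2,3,4,5]=24
  first=0(c) contributes 60
  first=2(a) contributes 20
  first=3(b) contributes 20
  first=4(y) contributes 20
|[w]| = 120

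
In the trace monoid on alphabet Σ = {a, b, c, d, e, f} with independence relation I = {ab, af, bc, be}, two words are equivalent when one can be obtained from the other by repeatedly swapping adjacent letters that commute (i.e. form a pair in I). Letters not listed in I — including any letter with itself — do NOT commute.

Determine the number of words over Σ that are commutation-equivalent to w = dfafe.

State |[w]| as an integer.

drop 0:d onto floor
drop 1:f onto {0:d}
drop 2:a onto {0:d}
drop 3:f onto {1:f}
drop 4:e onto {2:a, 3:f}
ground layer = {0:d}
drop-orders for the pieces not yet dropped (sum over which currently-grounded one goes next):
  1 to go: {4} 1
  2 to go: {2,4} 1  {3,4} 1
  3 to go: {1,3,4} 1  {2,3,4} 2
  if 0:d drops first: 3 orders

3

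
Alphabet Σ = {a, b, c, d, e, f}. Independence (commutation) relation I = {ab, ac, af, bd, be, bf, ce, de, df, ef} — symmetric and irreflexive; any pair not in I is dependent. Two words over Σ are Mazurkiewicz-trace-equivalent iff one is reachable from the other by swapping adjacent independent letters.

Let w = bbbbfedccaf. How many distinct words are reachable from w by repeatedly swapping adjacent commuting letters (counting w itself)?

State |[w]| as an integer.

drop 0:b onto floor
drop 1:b onto {0:b}
drop 2:b onto {1:b}
drop 3:b onto {2:b}
drop 4:f onto floor
drop 5:e onto floor
drop 6:d onto floor
drop 7:c onto {3:b, 4:f, 6:d}
drop 8:c onto {7:c}
drop 9:a onto {5:e, 6:d}
drop 10:f onto {8:c}
ground layer = {0:b, 4:f, 5:e, 6:d}
drop-orders for the pieces not yet dropped (sum over which currently-grounded one goes next):
  1 to go: {9} 1  {10} 1
  2 to go: {5,9} 1  {8,10} 1  {9,10} 2
  3 to go: {5,9,10} 3  {7,8,10} 1  {8,9,10} 3
  4 to go: {3,7,8,10} 1  {4,7,8,10} 1  {5,8,9,10} 6  {7,8,9,10} 4
  5 to go: {2,3,7,8,10} 1  {3,4,7,8,10} 2  {3,7,8,9,10} 5  {4,7,8,9,10} 5  {5,7,8,9,10} 10  {6,7,8,9,10} 4
  6 to go: {1,2,3,7,8,10} 1  {2,3,4,7,8,10} 3  {2,3,7,8,9,10} 6  {3,4,7,8,9,10} 12  {3,5,7,8,9,10} 15  {3,6,7,8,9,10} 9  {4,5,7,8,9,10} 15  {4,6,7,8,9,10} 9  {5,6,7,8,9,10} 14
  7 to go: {0,1,2,3,7,8,10} 1  {1,2,3,4,7,8,10} 4  {1,2,3,7,8,9,10} 7  {2,3,4,7,8,9,10} 21  {2,3,5,7,8,9,10} 21  {2,3,6,7,8,9,10} 15  {3,4,5,7,8,9,10} 42  {3,4,6,7,8,9,10} 30  {3,5,6,7,8,9,10} 38  {4,5,6,7,8,9,10} 38
  8 to go: {0,1,2,3,4,7,8,10} 5  {0,1,2,3,7,8,9,10} 8  {1,2,3,4,7,8,9,10} 32  {1,2,3,5,7,8,9,10} 28  {1,2,3,6,7,8,9,10} 22  {2,3,4,5,7,8,9,10} 84  {2,3,4,6,7,8,9,10} 66  {2,3,5,6,7,8,9,10} 74  {3,4,5,6,7,8,9,10} 148
  9 to go: {0,1,2,3,4,7,8,9,10} 45  {0,1,2,3,5,7,8,9,10} 36  {0,1,2,3,6,7,8,9,10} 30  {1,2,3,4,5,7,8,9,10} 144  {1,2,3,4,6,7,8,9,10} 120  {1,2,3,5,6,7,8,9,10} 124  {2,3,4,5,6,7,8,9,10} 372
  if 0:b drops first: 760 orders
  if 4:f drops first: 190 orders
  if 5:e drops first: 195 orders
  if 6:d drops first: 225 orders
heap linearizations: 1370

1370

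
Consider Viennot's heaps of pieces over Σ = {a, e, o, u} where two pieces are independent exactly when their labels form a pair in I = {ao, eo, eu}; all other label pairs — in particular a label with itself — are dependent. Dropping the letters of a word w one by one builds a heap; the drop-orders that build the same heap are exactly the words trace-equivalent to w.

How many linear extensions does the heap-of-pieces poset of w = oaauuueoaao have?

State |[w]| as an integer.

piece 0:o — minimal
piece 1:a — minimal
piece 2:a rests on {1:a}
piece 3:u rests on {0:o, 2:a}
piece 4:u rests on {3:u}
piece 5:u rests on {4:u}
piece 6:e rests on {2:a}
piece 7:o rests on {5:u}
piece 8:a rests on {5:u, 6:e}
piece 9:a rests on {8:a}
piece 10:o rests on {7:o}
minimal pieces: {0:o, 1:a}
ways to finish when only these pieces remain (= sum over removing one remaining piece with nothing left below it):
  1 left: {9}→1  {10}→1
  2 left: {7,10}→1  {8,9}→1  {9,10}→2
  3 left: {6,8,9}→1  {7,9,10}→3  {8,9,10}→3
  4 left: {6,8,9,10}→4  {7,8,9,10}→6
  5 left: {5,7,8,9,10}→6  {6,7,8,9,10}→10
  6 left: {4,5,7,8,9,10}→6  {5,6,7,8,9,10}→16
  7 left: {3,4,5,7,8,9,10}→6  {4,5,6,7,8,9,10}→22
  8 left: {0,3,4,5,7,8,9,10}→6  {3,4,5,6,7,8,9,10}→28
  9 left: {0,3,4,5,6,7,8,9,10}→34  {2,3,4,5,6,7,8,9,10}→28
  placing 0:o first → 28 extensions
  placing 1:a first → 62 extensions
total linear extensions = 90

90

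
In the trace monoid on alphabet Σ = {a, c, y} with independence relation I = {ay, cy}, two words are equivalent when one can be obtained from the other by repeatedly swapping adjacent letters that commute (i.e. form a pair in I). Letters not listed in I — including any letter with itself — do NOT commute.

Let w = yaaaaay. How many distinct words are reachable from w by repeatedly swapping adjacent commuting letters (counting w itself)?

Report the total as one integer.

21

0(y) covers ∅
1(a) covers ∅
2(a) covers 1:a
3(a) covers 2:a
4(a) covers 3:a
5(a) covers 4:a
6(y) covers 0:y
floor of heap: 0:y, 1:a
completions by unplaced set U, small U first (add the entries for U minus each lowest piece of U):
  |U|=1: {5}:1  {6}:1
  |U|=2: {0,6}:1  {4,5}:1  {5,6}:2
  |U|=3: {0,5,6}:3  {3,4,5}:1  {4,5,6}:3
  |U|=4: {0,4,5,6}:6  {2,3,4,5}:1  {3,4,5,6}:4
  |U|=5: {0,3,4,5,6}:10  {1,2,3,4,5}:1  {2,3,4,5,6}:5
  start at 0(y): 6
  start at 1(a): 15
sum over floor = 21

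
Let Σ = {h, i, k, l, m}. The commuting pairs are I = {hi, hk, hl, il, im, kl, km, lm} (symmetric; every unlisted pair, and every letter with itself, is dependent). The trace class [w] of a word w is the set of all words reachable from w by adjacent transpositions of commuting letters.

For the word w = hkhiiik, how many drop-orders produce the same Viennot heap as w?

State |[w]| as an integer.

21

piece 0:h — minimal
piece 1:k — minimal
piece 2:h rests on {0:h}
piece 3:i rests on {1:k}
piece 4:i rests on {3:i}
piece 5:i rests on {4:i}
piece 6:k rests on {5:i}
minimal pieces: {0:h, 1:k}
ways to finish when only these pieces remain (= sum over removing one remaining piece with nothing left below it):
  1 left: {2}→1  {6}→1
  2 left: {0,2}→1  {2,6}→2  {5,6}→1
  3 left: {0,2,6}→3  {2,5,6}→3  {4,5,6}→1
  4 left: {0,2,5,6}→6  {2,4,5,6}→4  {3,4,5,6}→1
  5 left: {0,2,4,5,6}→10  {1,3,4,5,6}→1  {2,3,4,5,6}→5
  placing 0:h first → 6 extensions
  placing 1:k first → 15 extensions
total linear extensions = 21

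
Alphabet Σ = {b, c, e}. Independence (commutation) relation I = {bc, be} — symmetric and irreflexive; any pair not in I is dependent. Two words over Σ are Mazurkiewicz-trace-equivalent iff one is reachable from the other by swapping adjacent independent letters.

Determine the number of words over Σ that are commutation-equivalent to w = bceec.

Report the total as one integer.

piece 0:b — minimal
piece 1:c — minimal
piece 2:e rests on {1:c}
piece 3:e rests on {2:e}
piece 4:c rests on {3:e}
minimal pieces: {0:b, 1:c}
ways to finish when only these pieces remain (= sum over removing one remaining piece with nothing left below it):
  1 left: {0}→1  {4}→1
  2 left: {0,4}→2  {3,4}→1
  3 left: {0,3,4}→3  {2,3,4}→1
  placing 0:b first → 1 extensions
  placing 1:c first → 4 extensions
total linear extensions = 5

5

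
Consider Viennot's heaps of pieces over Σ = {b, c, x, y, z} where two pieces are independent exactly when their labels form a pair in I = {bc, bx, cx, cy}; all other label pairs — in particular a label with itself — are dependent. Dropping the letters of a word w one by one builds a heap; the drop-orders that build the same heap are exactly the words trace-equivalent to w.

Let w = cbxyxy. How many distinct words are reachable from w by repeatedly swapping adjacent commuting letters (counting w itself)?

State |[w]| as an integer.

12

drop 0:c onto floor
drop 1:b onto floor
drop 2:x onto floor
drop 3:y onto {1:b, 2:x}
drop 4:x onto {3:y}
drop 5:y onto {4:x}
ground layer = {0:c, 1:b, 2:x}
drop-orders for the pieces not yet dropped (sum over which currently-grounded one goes next):
  1 to go: {0} 1  {5} 1
  2 to go: {0,5} 2  {4,5} 1
  3 to go: {0,4,5} 3  {3,4,5} 1
  4 to go: {0,3,4,5} 4  {1,3,4,5} 1  {2,3,4,5} 1
  if 0:c drops first: 2 orders
  if 1:b drops first: 5 orders
  if 2:x drops first: 5 orders
heap linearizations: 12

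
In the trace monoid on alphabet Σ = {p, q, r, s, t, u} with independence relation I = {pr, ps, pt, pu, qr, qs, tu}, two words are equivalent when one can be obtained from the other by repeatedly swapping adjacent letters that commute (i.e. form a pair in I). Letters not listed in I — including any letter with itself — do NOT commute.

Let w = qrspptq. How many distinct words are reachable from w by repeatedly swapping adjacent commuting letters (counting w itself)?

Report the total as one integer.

19

#0=q has no predecessor
#1=r has no predecessor
#2=s depends on [1:r]
#3=p depends on [0:q]
#4=p depends on [3:p]
#5=t depends on [0:q, 2:s]
#6=q depends on [4:p, 5:t]
sources: [0:q, 1:r]
N(rest) = Σ N(rest − s) over sources s of rest; N(one piece) = 1:
  size 1 → [6]=1
  size 2 → [4,6]=1  [5,6]=1
  size 3 → [2,5,6]=1  [3,4,6]=1  [4,5,6]=2
  size 4 → [1,2,5,6]=1  [2,4,5,6]=3  [3,4,5,6]=3
  size 5 → [0,3,4,5,6]=3  [1,2,4,5,6]=4  [2,3,4,5,6]=6
  first=0(q) contributes 10
  first=1(r) contributes 9
|[w]| = 19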